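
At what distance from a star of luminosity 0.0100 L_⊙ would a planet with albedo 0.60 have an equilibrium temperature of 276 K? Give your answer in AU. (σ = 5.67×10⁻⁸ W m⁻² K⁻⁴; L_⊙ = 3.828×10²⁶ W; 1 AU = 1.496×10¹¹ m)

d ≈ 0.0643 AU

L = 0.0100 × 3.828×10²⁶ = 3.83×10²⁴ W.
From T_eq⁴ = L(1−A)/(16πσd²): d = √[L(1−A)/(16πσT_eq⁴)].
d = √[3.83×10²⁴ × 0.40 / (16π × 5.67×10⁻⁸ × (276)⁴)] = 9.62×10⁹ m = 0.0643 AU.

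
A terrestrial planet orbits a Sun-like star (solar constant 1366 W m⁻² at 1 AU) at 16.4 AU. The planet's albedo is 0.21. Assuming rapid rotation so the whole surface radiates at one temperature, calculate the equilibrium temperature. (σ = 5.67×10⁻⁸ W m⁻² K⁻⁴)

T_eq ≈ 64.9 K

Flux at 16.4 AU: S = 1366/16.4² = 5.08 W m⁻².
Energy balance: absorbed = emitted ⇒ πR²·S(1−A) = 4πR²·σT_eq⁴, so T_eq⁴ = S(1−A)/(4σ).
T_eq = [5.08 × 0.79 / (4 × 5.67×10⁻⁸)]^(1/4) = (1.77×10⁷)^(1/4) = 64.9 K.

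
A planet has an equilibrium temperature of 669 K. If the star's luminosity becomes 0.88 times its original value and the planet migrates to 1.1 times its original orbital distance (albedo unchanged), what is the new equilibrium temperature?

T_eq ∝ L^(1/4) · d^(−1/2).
T′ = 669 × 0.88^(1/4) / 1.1^(1/2) = 618 K.

T_eq ≈ 618 K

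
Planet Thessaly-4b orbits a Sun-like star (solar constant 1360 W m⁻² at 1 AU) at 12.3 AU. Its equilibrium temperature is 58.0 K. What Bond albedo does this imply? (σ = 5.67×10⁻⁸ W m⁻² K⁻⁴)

A ≈ 0.71

Flux at 12.3 AU: S = 1360/12.3² = 8.99 W m⁻².
From T_eq⁴ = S(1−A)/(4σ): 1−A = 4σT_eq⁴/S.
1−A = 4 × 5.67×10⁻⁸ × (58.0)⁴ / 8.99 = 0.286.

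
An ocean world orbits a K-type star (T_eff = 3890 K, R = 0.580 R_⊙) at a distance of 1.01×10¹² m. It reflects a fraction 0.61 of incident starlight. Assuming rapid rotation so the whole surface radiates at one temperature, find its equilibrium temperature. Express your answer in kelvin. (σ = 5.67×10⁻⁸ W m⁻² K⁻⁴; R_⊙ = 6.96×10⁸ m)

R_⋆ = 0.580 × 6.96×10⁸ = 4.04×10⁸ m.
L = 4πR_⋆²σT_⋆⁴ = 4π(4.04×10⁸)² × 5.67×10⁻⁸ × (3890)⁴ = 2.66×10²⁵ W.
S = L/(4πd²) = 2.07 W m⁻².
Energy balance: absorbed = emitted ⇒ πR²·S(1−A) = 4πR²·σT_eq⁴, so T_eq⁴ = S(1−A)/(4σ).
T_eq = [2.07 × 0.39 / (4 × 5.67×10⁻⁸)]^(1/4) = (3.57×10⁶)^(1/4) = 43.5 K.

T_eq ≈ 43.5 K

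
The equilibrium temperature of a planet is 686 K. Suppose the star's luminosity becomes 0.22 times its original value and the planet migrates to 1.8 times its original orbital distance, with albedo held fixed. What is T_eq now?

T_eq ≈ 350 K

T_eq ∝ L^(1/4) · d^(−1/2).
T′ = 686 × 0.22^(1/4) / 1.8^(1/2) = 350 K.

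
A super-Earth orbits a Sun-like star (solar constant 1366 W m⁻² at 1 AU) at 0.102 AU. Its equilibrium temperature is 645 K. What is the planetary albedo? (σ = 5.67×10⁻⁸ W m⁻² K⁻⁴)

Flux at 0.102 AU: S = 1366/0.102² = 1.31×10⁵ W m⁻².
From T_eq⁴ = S(1−A)/(4σ): 1−A = 4σT_eq⁴/S.
1−A = 4 × 5.67×10⁻⁸ × (645)⁴ / 1.31×10⁵ = 0.299.

A ≈ 0.70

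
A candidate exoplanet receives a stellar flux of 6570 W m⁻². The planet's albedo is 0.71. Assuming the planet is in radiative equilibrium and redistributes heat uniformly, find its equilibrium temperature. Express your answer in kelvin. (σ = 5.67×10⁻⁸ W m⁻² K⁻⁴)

Energy balance: absorbed = emitted ⇒ πR²·S(1−A) = 4πR²·σT_eq⁴, so T_eq⁴ = S(1−A)/(4σ).
T_eq = [6570 × 0.29 / (4 × 5.67×10⁻⁸)]^(1/4) = (8.40×10⁹)^(1/4) = 303 K.

T_eq ≈ 303 K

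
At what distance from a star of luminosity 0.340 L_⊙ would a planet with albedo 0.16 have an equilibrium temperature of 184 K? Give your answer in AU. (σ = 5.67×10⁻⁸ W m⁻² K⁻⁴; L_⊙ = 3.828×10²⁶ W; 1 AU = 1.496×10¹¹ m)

d ≈ 1.22 AU

L = 0.340 × 3.828×10²⁶ = 1.30×10²⁶ W.
From T_eq⁴ = L(1−A)/(16πσd²): d = √[L(1−A)/(16πσT_eq⁴)].
d = √[1.30×10²⁶ × 0.84 / (16π × 5.67×10⁻⁸ × (184)⁴)] = 1.83×10¹¹ m = 1.22 AU.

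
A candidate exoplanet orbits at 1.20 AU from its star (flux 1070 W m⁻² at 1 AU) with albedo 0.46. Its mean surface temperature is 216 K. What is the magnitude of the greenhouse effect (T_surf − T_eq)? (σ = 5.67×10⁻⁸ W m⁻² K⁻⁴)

S = 1070/1.20² = 743.1 W m⁻².
T_eq = [S(1−A)/(4σ)]^(1/4) = [743.1×0.54/(4×5.67×10⁻⁸)]^(1/4) = 205.1 K.
ΔT = T_surf − T_eq = 216 − 205.1.

ΔT ≈ 10.9 K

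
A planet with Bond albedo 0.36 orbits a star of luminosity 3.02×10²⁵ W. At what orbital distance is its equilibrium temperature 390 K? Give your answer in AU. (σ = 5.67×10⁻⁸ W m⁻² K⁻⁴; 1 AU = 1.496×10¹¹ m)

From T_eq⁴ = L(1−A)/(16πσd²): d = √[L(1−A)/(16πσT_eq⁴)].
d = √[3.02×10²⁵ × 0.64 / (16π × 5.67×10⁻⁸ × (390)⁴)] = 1.71×10¹⁰ m = 0.114 AU.

d ≈ 0.114 AU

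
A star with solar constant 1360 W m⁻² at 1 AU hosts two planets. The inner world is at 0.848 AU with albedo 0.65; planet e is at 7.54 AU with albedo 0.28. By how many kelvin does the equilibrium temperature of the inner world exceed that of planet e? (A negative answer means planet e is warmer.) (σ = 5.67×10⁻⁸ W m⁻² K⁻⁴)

ΔT ≈ 139.1 K

T_eq = [S₀(1−A)/(4σd²)]^(1/4), so T ∝ (1−A)^(1/4) / √d.
T₁ = [1360×0.35/(4×5.67×10⁻⁸×0.848²)]^(1/4) = 232.43 K.
T₂ = [1360×0.72/(4×5.67×10⁻⁸×7.54²)]^(1/4) = 93.35 K.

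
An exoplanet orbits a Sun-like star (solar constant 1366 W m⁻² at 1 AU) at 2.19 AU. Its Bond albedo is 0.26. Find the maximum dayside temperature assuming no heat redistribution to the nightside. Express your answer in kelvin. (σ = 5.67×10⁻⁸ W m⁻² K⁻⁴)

Flux at 2.19 AU: S = 1366/2.19² = 285 W m⁻².
With no redistribution each surface element balances locally: S(1−A) = σT⁴.
T = [285 × 0.74 / 5.67×10⁻⁸]^(1/4) = (3.72×10⁹)^(1/4) = 247 K.

T_ss ≈ 247 K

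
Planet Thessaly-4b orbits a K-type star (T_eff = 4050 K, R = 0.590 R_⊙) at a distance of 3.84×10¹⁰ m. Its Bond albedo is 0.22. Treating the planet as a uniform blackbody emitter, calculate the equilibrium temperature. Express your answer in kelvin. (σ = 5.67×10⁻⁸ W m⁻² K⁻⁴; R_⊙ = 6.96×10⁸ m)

T_eq ≈ 278 K

R_⋆ = 0.590 × 6.96×10⁸ = 4.11×10⁸ m.
L = 4πR_⋆²σT_⋆⁴ = 4π(4.11×10⁸)² × 5.67×10⁻⁸ × (4050)⁴ = 3.23×10²⁵ W.
S = L/(4πd²) = 1740 W m⁻².
Energy balance: absorbed = emitted ⇒ πR²·S(1−A) = 4πR²·σT_eq⁴, so T_eq⁴ = S(1−A)/(4σ).
T_eq = [1740 × 0.78 / (4 × 5.67×10⁻⁸)]^(1/4) = (6.00×10⁹)^(1/4) = 278 K.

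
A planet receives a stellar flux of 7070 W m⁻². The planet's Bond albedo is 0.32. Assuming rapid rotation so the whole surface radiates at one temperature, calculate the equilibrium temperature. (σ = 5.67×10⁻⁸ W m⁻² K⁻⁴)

T_eq ≈ 382 K

Energy balance: absorbed = emitted ⇒ πR²·S(1−A) = 4πR²·σT_eq⁴, so T_eq⁴ = S(1−A)/(4σ).
T_eq = [7070 × 0.68 / (4 × 5.67×10⁻⁸)]^(1/4) = (2.12×10¹⁰)^(1/4) = 382 K.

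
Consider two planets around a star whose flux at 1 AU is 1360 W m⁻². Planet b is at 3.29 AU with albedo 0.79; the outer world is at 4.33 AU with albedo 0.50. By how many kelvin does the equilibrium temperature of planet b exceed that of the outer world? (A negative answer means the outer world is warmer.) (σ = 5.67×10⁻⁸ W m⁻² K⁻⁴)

T_eq = [S₀(1−A)/(4σd²)]^(1/4), so T ∝ (1−A)^(1/4) / √d.
T₁ = [1360×0.21/(4×5.67×10⁻⁸×3.29²)]^(1/4) = 103.86 K.
T₂ = [1360×0.50/(4×5.67×10⁻⁸×4.33²)]^(1/4) = 112.45 K.

ΔT ≈ -8.6 K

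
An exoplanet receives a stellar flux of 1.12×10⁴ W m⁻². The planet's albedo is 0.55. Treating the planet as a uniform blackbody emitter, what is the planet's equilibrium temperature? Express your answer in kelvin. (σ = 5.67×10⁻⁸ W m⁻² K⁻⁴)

T_eq ≈ 386 K

Energy balance: absorbed = emitted ⇒ πR²·S(1−A) = 4πR²·σT_eq⁴, so T_eq⁴ = S(1−A)/(4σ).
T_eq = [1.12×10⁴ × 0.45 / (4 × 5.67×10⁻⁸)]^(1/4) = (2.22×10¹⁰)^(1/4) = 386 K.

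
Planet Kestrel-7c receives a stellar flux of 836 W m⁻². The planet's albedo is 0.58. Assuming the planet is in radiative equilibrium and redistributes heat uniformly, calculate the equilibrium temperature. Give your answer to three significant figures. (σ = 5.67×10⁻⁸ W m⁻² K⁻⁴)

T_eq ≈ 198 K

Energy balance: absorbed = emitted ⇒ πR²·S(1−A) = 4πR²·σT_eq⁴, so T_eq⁴ = S(1−A)/(4σ).
T_eq = [836 × 0.42 / (4 × 5.67×10⁻⁸)]^(1/4) = (1.55×10⁹)^(1/4) = 198 K.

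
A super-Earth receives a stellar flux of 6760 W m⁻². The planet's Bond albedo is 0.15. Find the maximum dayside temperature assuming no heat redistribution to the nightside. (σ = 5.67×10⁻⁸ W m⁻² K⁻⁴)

T_ss ≈ 564 K

With no redistribution each surface element balances locally: S(1−A) = σT⁴.
T = [6760 × 0.85 / 5.67×10⁻⁸]^(1/4) = (1.01×10¹¹)^(1/4) = 564 K.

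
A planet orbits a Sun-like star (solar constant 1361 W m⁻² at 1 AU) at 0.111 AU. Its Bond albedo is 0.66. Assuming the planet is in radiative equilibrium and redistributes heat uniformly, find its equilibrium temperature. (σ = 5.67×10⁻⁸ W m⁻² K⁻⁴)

Flux at 0.111 AU: S = 1361/0.111² = 1.10×10⁵ W m⁻².
Energy balance: absorbed = emitted ⇒ πR²·S(1−A) = 4πR²·σT_eq⁴, so T_eq⁴ = S(1−A)/(4σ).
T_eq = [1.10×10⁵ × 0.34 / (4 × 5.67×10⁻⁸)]^(1/4) = (1.66×10¹¹)^(1/4) = 638 K.

T_eq ≈ 638 K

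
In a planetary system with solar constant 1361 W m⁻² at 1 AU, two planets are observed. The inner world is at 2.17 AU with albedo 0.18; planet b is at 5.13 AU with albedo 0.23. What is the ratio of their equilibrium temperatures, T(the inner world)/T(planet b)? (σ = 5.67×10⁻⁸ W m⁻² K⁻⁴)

T_eq = [S₀(1−A)/(4σd²)]^(1/4), so T ∝ (1−A)^(1/4) / √d.
T₁ = [1361×0.82/(4×5.67×10⁻⁸×2.17²)]^(1/4) = 179.79 K.
T₂ = [1361×0.77/(4×5.67×10⁻⁸×5.13²)]^(1/4) = 115.11 K.

T₁/T₂ ≈ 1.562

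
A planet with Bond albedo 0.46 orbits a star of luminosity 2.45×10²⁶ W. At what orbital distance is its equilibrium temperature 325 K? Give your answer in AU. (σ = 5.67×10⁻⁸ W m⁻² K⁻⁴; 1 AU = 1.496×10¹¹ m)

d ≈ 0.431 AU

From T_eq⁴ = L(1−A)/(16πσd²): d = √[L(1−A)/(16πσT_eq⁴)].
d = √[2.45×10²⁶ × 0.54 / (16π × 5.67×10⁻⁸ × (325)⁴)] = 6.45×10¹⁰ m = 0.431 AU.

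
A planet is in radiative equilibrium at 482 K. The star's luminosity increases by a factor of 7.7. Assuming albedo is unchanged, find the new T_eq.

T_eq ≈ 803 K

T_eq ∝ L^(1/4) · d^(−1/2).
T′ = 482 × 7.7^(1/4) = 803 K.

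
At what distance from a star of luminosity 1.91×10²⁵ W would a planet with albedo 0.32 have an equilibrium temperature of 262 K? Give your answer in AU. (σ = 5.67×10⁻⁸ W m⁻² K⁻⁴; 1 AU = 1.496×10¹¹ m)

From T_eq⁴ = L(1−A)/(16πσd²): d = √[L(1−A)/(16πσT_eq⁴)].
d = √[1.91×10²⁵ × 0.68 / (16π × 5.67×10⁻⁸ × (262)⁴)] = 3.11×10¹⁰ m = 0.208 AU.

d ≈ 0.208 AU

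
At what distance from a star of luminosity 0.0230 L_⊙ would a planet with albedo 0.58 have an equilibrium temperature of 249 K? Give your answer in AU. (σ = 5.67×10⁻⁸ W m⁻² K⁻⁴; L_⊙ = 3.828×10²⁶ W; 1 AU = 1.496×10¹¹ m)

L = 0.0230 × 3.828×10²⁶ = 8.80×10²⁴ W.
From T_eq⁴ = L(1−A)/(16πσd²): d = √[L(1−A)/(16πσT_eq⁴)].
d = √[8.80×10²⁴ × 0.42 / (16π × 5.67×10⁻⁸ × (249)⁴)] = 1.84×10¹⁰ m = 0.123 AU.

d ≈ 0.123 AU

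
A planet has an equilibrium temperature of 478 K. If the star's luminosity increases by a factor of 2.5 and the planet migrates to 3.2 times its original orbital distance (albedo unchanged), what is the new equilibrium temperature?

T_eq ∝ L^(1/4) · d^(−1/2).
T′ = 478 × 2.5^(1/4) / 3.2^(1/2) = 336 K.

T_eq ≈ 336 K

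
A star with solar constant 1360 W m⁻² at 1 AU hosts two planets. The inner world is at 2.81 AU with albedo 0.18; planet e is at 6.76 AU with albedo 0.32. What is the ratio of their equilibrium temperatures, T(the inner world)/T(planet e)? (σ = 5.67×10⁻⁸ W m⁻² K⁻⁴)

T_eq = [S₀(1−A)/(4σd²)]^(1/4), so T ∝ (1−A)^(1/4) / √d.
T₁ = [1360×0.82/(4×5.67×10⁻⁸×2.81²)]^(1/4) = 157.97 K.
T₂ = [1360×0.68/(4×5.67×10⁻⁸×6.76²)]^(1/4) = 97.19 K.

T₁/T₂ ≈ 1.625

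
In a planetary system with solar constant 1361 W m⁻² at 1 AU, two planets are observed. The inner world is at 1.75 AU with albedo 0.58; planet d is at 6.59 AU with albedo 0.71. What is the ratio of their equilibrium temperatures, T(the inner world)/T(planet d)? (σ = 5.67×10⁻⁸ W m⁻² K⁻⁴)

T_eq = [S₀(1−A)/(4σd²)]^(1/4), so T ∝ (1−A)^(1/4) / √d.
T₁ = [1361×0.42/(4×5.67×10⁻⁸×1.75²)]^(1/4) = 169.37 K.
T₂ = [1361×0.29/(4×5.67×10⁻⁸×6.59²)]^(1/4) = 79.56 K.

T₁/T₂ ≈ 2.129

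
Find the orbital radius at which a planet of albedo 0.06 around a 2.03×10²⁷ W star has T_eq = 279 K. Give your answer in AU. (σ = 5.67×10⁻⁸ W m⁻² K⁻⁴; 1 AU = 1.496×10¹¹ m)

d ≈ 2.22 AU

From T_eq⁴ = L(1−A)/(16πσd²): d = √[L(1−A)/(16πσT_eq⁴)].
d = √[2.03×10²⁷ × 0.94 / (16π × 5.67×10⁻⁸ × (279)⁴)] = 3.32×10¹¹ m = 2.22 AU.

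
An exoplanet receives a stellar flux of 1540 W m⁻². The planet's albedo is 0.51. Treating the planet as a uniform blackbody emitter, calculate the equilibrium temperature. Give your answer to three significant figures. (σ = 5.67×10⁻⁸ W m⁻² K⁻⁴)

T_eq ≈ 240 K

Energy balance: absorbed = emitted ⇒ πR²·S(1−A) = 4πR²·σT_eq⁴, so T_eq⁴ = S(1−A)/(4σ).
T_eq = [1540 × 0.49 / (4 × 5.67×10⁻⁸)]^(1/4) = (3.33×10⁹)^(1/4) = 240 K.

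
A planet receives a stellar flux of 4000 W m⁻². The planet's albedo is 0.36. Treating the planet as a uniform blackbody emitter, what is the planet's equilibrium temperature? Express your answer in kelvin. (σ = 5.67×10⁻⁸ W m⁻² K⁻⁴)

T_eq ≈ 326 K

Energy balance: absorbed = emitted ⇒ πR²·S(1−A) = 4πR²·σT_eq⁴, so T_eq⁴ = S(1−A)/(4σ).
T_eq = [4000 × 0.64 / (4 × 5.67×10⁻⁸)]^(1/4) = (1.13×10¹⁰)^(1/4) = 326 K.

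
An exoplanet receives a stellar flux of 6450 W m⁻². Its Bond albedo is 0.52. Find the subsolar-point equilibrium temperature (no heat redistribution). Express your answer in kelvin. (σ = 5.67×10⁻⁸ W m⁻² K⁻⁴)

At the subsolar point the surface absorbs S(1−A) and emits σT⁴ per unit area — no factor of 4, since only the local patch is in balance.
T = [6450 × 0.48 / 5.67×10⁻⁸]^(1/4) = (5.46×10¹⁰)^(1/4) = 483 K.

T_ss ≈ 483 K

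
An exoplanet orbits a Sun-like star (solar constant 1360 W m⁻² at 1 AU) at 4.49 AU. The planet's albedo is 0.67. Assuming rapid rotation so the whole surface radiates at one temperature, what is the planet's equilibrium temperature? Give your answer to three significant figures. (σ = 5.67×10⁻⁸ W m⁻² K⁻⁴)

T_eq ≈ 99.5 K

Flux at 4.49 AU: S = 1360/4.49² = 67.5 W m⁻².
Energy balance: absorbed = emitted ⇒ πR²·S(1−A) = 4πR²·σT_eq⁴, so T_eq⁴ = S(1−A)/(4σ).
T_eq = [67.5 × 0.33 / (4 × 5.67×10⁻⁸)]^(1/4) = (9.82×10⁷)^(1/4) = 99.5 K.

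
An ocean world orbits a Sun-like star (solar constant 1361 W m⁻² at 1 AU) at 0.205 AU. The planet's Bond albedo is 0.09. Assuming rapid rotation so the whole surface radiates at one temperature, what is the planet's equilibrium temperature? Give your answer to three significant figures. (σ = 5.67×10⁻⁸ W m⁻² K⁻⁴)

T_eq ≈ 600 K

Flux at 0.205 AU: S = 1361/0.205² = 3.24×10⁴ W m⁻².
Energy balance: absorbed = emitted ⇒ πR²·S(1−A) = 4πR²·σT_eq⁴, so T_eq⁴ = S(1−A)/(4σ).
T_eq = [3.24×10⁴ × 0.91 / (4 × 5.67×10⁻⁸)]^(1/4) = (1.30×10¹¹)^(1/4) = 600 K.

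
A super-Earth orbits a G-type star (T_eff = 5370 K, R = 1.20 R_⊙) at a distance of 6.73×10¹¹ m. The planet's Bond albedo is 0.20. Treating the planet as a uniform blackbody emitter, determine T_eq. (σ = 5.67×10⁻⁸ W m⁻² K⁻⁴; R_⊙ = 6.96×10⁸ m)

R_⋆ = 1.20 × 6.96×10⁸ = 8.35×10⁸ m.
L = 4πR_⋆²σT_⋆⁴ = 4π(8.35×10⁸)² × 5.67×10⁻⁸ × (5370)⁴ = 4.13×10²⁶ W.
S = L/(4πd²) = 72.6 W m⁻².
Energy balance: absorbed = emitted ⇒ πR²·S(1−A) = 4πR²·σT_eq⁴, so T_eq⁴ = S(1−A)/(4σ).
T_eq = [72.6 × 0.80 / (4 × 5.67×10⁻⁸)]^(1/4) = (2.56×10⁸)^(1/4) = 127 K.

T_eq ≈ 127 K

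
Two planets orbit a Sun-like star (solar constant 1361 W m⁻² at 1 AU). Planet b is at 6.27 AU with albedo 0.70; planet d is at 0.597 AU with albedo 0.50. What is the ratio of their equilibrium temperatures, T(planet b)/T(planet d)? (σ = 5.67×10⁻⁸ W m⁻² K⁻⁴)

T₁/T₂ ≈ 0.272

T_eq = [S₀(1−A)/(4σd²)]^(1/4), so T ∝ (1−A)^(1/4) / √d.
T₁ = [1361×0.30/(4×5.67×10⁻⁸×6.27²)]^(1/4) = 82.26 K.
T₂ = [1361×0.50/(4×5.67×10⁻⁸×0.597²)]^(1/4) = 302.91 K.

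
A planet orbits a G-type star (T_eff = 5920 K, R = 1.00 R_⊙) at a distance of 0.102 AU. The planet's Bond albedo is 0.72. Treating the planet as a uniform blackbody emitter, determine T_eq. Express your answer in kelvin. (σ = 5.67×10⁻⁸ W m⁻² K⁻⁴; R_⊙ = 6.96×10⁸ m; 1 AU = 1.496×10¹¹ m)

T_eq ≈ 650 K

R_⋆ = 1.00 × 6.96×10⁸ = 6.96×10⁸ m.
d = 0.102 AU = 1.53×10¹⁰ m.
L = 4πR_⋆²σT_⋆⁴ = 4π(6.96×10⁸)² × 5.67×10⁻⁸ × (5920)⁴ = 4.24×10²⁶ W.
S = L/(4πd²) = 1.45×10⁵ W m⁻².
Energy balance: absorbed = emitted ⇒ πR²·S(1−A) = 4πR²·σT_eq⁴, so T_eq⁴ = S(1−A)/(4σ).
T_eq = [1.45×10⁵ × 0.28 / (4 × 5.67×10⁻⁸)]^(1/4) = (1.79×10¹¹)^(1/4) = 650 K.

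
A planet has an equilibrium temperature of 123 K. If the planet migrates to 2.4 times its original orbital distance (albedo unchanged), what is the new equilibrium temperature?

T_eq ≈ 79.4 K

T_eq ∝ L^(1/4) · d^(−1/2).
T′ = 123 / 2.4^(1/2) = 79.4 K.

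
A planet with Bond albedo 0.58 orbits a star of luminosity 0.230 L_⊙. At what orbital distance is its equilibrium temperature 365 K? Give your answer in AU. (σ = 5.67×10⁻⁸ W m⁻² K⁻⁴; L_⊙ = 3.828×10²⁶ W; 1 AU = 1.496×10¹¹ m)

d ≈ 0.181 AU

L = 0.230 × 3.828×10²⁶ = 8.80×10²⁵ W.
From T_eq⁴ = L(1−A)/(16πσd²): d = √[L(1−A)/(16πσT_eq⁴)].
d = √[8.80×10²⁵ × 0.42 / (16π × 5.67×10⁻⁸ × (365)⁴)] = 2.70×10¹⁰ m = 0.181 AU.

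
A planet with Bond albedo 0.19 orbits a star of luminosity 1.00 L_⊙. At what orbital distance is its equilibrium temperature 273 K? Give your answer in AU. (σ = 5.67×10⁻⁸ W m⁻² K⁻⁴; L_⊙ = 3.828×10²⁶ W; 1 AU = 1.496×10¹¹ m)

d ≈ 0.936 AU

L = 1.00 × 3.828×10²⁶ = 3.83×10²⁶ W.
From T_eq⁴ = L(1−A)/(16πσd²): d = √[L(1−A)/(16πσT_eq⁴)].
d = √[3.83×10²⁶ × 0.81 / (16π × 5.67×10⁻⁸ × (273)⁴)] = 1.40×10¹¹ m = 0.936 AU.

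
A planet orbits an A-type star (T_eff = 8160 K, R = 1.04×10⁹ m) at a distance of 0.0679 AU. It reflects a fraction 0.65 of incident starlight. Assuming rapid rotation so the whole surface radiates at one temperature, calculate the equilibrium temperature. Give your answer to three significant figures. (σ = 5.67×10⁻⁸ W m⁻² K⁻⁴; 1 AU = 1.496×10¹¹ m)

T_eq ≈ 1420 K

d = 0.0679 AU = 1.02×10¹⁰ m.
L = 4πR_⋆²σT_⋆⁴ = 4π(1.04×10⁹)² × 5.67×10⁻⁸ × (8160)⁴ = 3.42×10²⁷ W.
S = L/(4πd²) = 2.64×10⁶ W m⁻².
Energy balance: absorbed = emitted ⇒ πR²·S(1−A) = 4πR²·σT_eq⁴, so T_eq⁴ = S(1−A)/(4σ).
T_eq = [2.64×10⁶ × 0.35 / (4 × 5.67×10⁻⁸)]^(1/4) = (4.07×10¹²)^(1/4) = 1420 K.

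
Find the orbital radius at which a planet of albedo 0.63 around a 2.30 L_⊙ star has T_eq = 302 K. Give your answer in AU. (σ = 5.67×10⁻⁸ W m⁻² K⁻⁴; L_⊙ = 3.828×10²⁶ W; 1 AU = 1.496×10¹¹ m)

L = 2.30 × 3.828×10²⁶ = 8.80×10²⁶ W.
From T_eq⁴ = L(1−A)/(16πσd²): d = √[L(1−A)/(16πσT_eq⁴)].
d = √[8.80×10²⁶ × 0.37 / (16π × 5.67×10⁻⁸ × (302)⁴)] = 1.17×10¹¹ m = 0.784 AU.

d ≈ 0.784 AU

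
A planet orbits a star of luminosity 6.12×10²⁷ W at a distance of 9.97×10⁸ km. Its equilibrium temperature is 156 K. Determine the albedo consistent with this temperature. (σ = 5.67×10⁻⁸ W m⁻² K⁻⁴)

d = 9.97×10⁸ km = 9.97×10¹¹ m.
Flux: S = L/(4πd²) = 6.12×10²⁷/(4π×(9.97×10¹¹)²) = 490 W m⁻².
From T_eq⁴ = S(1−A)/(4σ): 1−A = 4σT_eq⁴/S.
1−A = 4 × 5.67×10⁻⁸ × (156)⁴ / 490 = 0.274.

A ≈ 0.73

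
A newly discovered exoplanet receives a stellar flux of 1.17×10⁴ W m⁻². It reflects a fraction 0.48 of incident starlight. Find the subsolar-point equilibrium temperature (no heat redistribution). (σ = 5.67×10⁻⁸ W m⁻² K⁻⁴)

T_ss ≈ 572 K

At the subsolar point the surface absorbs S(1−A) and emits σT⁴ per unit area — no factor of 4, since only the local patch is in balance.
T = [1.17×10⁴ × 0.52 / 5.67×10⁻⁸]^(1/4) = (1.07×10¹¹)^(1/4) = 572 K.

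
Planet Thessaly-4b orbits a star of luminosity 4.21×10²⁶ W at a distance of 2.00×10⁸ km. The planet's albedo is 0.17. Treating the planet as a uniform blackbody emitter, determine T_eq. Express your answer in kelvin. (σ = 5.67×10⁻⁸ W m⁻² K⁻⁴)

d = 2.00×10⁸ km = 2.00×10¹¹ m.
Flux: S = L/(4πd²) = 4.21×10²⁶/(4π×(2.00×10¹¹)²) = 838 W m⁻².
Energy balance: absorbed = emitted ⇒ πR²·S(1−A) = 4πR²·σT_eq⁴, so T_eq⁴ = S(1−A)/(4σ).
T_eq = [838 × 0.83 / (4 × 5.67×10⁻⁸)]^(1/4) = (3.07×10⁹)^(1/4) = 235 K.

T_eq ≈ 235 K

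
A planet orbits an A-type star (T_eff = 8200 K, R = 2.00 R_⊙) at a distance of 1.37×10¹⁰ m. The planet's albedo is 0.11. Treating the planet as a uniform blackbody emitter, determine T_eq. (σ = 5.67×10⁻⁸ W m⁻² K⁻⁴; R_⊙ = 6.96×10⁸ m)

T_eq ≈ 1800 K

R_⋆ = 2.00 × 6.96×10⁸ = 1.39×10⁹ m.
L = 4πR_⋆²σT_⋆⁴ = 4π(1.39×10⁹)² × 5.67×10⁻⁸ × (8200)⁴ = 6.24×10²⁷ W.
S = L/(4πd²) = 2.65×10⁶ W m⁻².
Energy balance: absorbed = emitted ⇒ πR²·S(1−A) = 4πR²·σT_eq⁴, so T_eq⁴ = S(1−A)/(4σ).
T_eq = [2.65×10⁶ × 0.89 / (4 × 5.67×10⁻⁸)]^(1/4) = (1.04×10¹³)^(1/4) = 1800 K.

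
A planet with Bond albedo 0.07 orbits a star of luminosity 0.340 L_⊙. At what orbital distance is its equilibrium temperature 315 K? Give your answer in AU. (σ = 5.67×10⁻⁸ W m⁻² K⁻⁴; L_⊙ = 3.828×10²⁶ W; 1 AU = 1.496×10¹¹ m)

L = 0.340 × 3.828×10²⁶ = 1.30×10²⁶ W.
From T_eq⁴ = L(1−A)/(16πσd²): d = √[L(1−A)/(16πσT_eq⁴)].
d = √[1.30×10²⁶ × 0.93 / (16π × 5.67×10⁻⁸ × (315)⁴)] = 6.57×10¹⁰ m = 0.439 AU.

d ≈ 0.439 AU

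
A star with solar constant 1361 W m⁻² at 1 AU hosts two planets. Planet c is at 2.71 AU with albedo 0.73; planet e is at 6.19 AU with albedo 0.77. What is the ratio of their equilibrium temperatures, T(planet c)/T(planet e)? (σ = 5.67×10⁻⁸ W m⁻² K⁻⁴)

T₁/T₂ ≈ 1.573

T_eq = [S₀(1−A)/(4σd²)]^(1/4), so T ∝ (1−A)^(1/4) / √d.
T₁ = [1361×0.27/(4×5.67×10⁻⁸×2.71²)]^(1/4) = 121.87 K.
T₂ = [1361×0.23/(4×5.67×10⁻⁸×6.19²)]^(1/4) = 77.47 K.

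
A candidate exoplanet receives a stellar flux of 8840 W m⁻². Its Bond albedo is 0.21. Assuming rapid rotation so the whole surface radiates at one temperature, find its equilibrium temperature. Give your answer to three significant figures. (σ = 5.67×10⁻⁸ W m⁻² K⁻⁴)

T_eq ≈ 419 K

Energy balance: absorbed = emitted ⇒ πR²·S(1−A) = 4πR²·σT_eq⁴, so T_eq⁴ = S(1−A)/(4σ).
T_eq = [8840 × 0.79 / (4 × 5.67×10⁻⁸)]^(1/4) = (3.08×10¹⁰)^(1/4) = 419 K.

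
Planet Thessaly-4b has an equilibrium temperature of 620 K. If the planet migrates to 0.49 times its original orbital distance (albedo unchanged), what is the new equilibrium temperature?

T_eq ∝ L^(1/4) · d^(−1/2).
T′ = 620 / 0.49^(1/2) = 886 K.

T_eq ≈ 886 K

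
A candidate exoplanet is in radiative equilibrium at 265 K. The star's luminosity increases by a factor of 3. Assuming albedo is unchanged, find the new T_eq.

T_eq ∝ L^(1/4) · d^(−1/2).
T′ = 265 × 3^(1/4) = 349 K.

T_eq ≈ 349 K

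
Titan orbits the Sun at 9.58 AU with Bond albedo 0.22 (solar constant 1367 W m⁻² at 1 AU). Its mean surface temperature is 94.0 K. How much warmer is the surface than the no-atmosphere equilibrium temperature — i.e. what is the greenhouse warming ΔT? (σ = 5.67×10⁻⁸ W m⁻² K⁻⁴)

S = 1367/9.58² = 14.89 W m⁻².
T_eq = [S(1−A)/(4σ)]^(1/4) = [14.89×0.78/(4×5.67×10⁻⁸)]^(1/4) = 84.6 K.
ΔT = T_surf − T_eq = 94 − 84.6.

ΔT ≈ 9.4 K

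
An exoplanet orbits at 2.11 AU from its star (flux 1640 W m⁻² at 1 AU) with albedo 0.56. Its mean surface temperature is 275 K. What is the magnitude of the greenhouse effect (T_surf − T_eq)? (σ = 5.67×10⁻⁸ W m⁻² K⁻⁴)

S = 1640/2.11² = 368.4 W m⁻².
T_eq = [S(1−A)/(4σ)]^(1/4) = [368.4×0.44/(4×5.67×10⁻⁸)]^(1/4) = 163.5 K.
ΔT = T_surf − T_eq = 275 − 163.5.

ΔT ≈ 111.5 K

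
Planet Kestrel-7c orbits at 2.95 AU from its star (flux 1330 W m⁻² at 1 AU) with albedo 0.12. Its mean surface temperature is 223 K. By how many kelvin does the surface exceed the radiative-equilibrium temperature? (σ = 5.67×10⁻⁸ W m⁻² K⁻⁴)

ΔT ≈ 67.0 K

S = 1330/2.95² = 152.8 W m⁻².
T_eq = [S(1−A)/(4σ)]^(1/4) = [152.8×0.88/(4×5.67×10⁻⁸)]^(1/4) = 156.0 K.
ΔT = T_surf − T_eq = 223 − 156.0.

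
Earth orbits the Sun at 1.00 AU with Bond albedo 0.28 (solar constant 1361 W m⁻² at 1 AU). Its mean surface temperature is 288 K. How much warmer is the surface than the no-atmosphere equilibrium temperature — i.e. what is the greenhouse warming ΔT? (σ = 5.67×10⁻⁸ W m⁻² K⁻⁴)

ΔT ≈ 31.6 K

S = 1361/1.00² = 1361 W m⁻².
T_eq = [S(1−A)/(4σ)]^(1/4) = [1361×0.72/(4×5.67×10⁻⁸)]^(1/4) = 256.4 K.
ΔT = T_surf − T_eq = 288 − 256.4.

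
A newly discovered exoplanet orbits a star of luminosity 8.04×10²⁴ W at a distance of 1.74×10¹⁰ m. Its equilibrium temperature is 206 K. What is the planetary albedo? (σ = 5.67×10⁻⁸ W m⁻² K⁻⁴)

Flux: S = L/(4πd²) = 8.04×10²⁴/(4π×(1.74×10¹⁰)²) = 2110 W m⁻².
From T_eq⁴ = S(1−A)/(4σ): 1−A = 4σT_eq⁴/S.
1−A = 4 × 5.67×10⁻⁸ × (206)⁴ / 2110 = 0.193.

A ≈ 0.81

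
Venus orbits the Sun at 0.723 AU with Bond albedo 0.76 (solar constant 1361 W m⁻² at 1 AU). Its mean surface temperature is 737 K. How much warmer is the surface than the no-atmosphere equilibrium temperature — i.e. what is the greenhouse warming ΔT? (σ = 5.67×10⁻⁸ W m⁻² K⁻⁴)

ΔT ≈ 507.9 K

S = 1361/0.723² = 2604 W m⁻².
T_eq = [S(1−A)/(4σ)]^(1/4) = [2604×0.24/(4×5.67×10⁻⁸)]^(1/4) = 229.1 K.
ΔT = T_surf − T_eq = 737 − 229.1.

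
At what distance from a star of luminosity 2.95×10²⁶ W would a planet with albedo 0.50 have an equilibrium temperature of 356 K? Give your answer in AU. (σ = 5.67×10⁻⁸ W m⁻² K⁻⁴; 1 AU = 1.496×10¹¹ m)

d ≈ 0.379 AU

From T_eq⁴ = L(1−A)/(16πσd²): d = √[L(1−A)/(16πσT_eq⁴)].
d = √[2.95×10²⁶ × 0.50 / (16π × 5.67×10⁻⁸ × (356)⁴)] = 5.68×10¹⁰ m = 0.379 AU.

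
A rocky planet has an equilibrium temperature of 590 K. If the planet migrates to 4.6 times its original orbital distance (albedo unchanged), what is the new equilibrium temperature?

T_eq ≈ 275 K

T_eq ∝ L^(1/4) · d^(−1/2).
T′ = 590 / 4.6^(1/2) = 275 K.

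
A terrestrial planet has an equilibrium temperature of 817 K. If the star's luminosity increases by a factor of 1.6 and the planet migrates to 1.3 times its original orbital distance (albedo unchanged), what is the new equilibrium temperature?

T_eq ∝ L^(1/4) · d^(−1/2).
T′ = 817 × 1.6^(1/4) / 1.3^(1/2) = 806 K.

T_eq ≈ 806 K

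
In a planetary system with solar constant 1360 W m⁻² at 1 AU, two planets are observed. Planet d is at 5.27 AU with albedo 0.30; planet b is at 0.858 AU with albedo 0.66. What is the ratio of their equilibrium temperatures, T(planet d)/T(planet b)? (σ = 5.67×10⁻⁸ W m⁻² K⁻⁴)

T_eq = [S₀(1−A)/(4σd²)]^(1/4), so T ∝ (1−A)^(1/4) / √d.
T₁ = [1360×0.70/(4×5.67×10⁻⁸×5.27²)]^(1/4) = 110.88 K.
T₂ = [1360×0.34/(4×5.67×10⁻⁸×0.858²)]^(1/4) = 229.40 K.

T₁/T₂ ≈ 0.483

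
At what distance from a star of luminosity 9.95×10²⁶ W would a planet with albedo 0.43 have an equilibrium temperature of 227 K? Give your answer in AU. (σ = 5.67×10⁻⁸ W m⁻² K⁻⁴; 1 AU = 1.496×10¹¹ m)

d ≈ 1.83 AU

From T_eq⁴ = L(1−A)/(16πσd²): d = √[L(1−A)/(16πσT_eq⁴)].
d = √[9.95×10²⁶ × 0.57 / (16π × 5.67×10⁻⁸ × (227)⁴)] = 2.74×10¹¹ m = 1.83 AU.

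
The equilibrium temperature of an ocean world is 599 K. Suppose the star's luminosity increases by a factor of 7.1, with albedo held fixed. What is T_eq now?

T_eq ≈ 978 K

T_eq ∝ L^(1/4) · d^(−1/2).
T′ = 599 × 7.1^(1/4) = 978 K.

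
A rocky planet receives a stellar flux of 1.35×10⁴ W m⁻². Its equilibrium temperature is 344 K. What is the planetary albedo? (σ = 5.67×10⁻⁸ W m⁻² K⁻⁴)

A ≈ 0.76

From T_eq⁴ = S(1−A)/(4σ): 1−A = 4σT_eq⁴/S.
1−A = 4 × 5.67×10⁻⁸ × (344)⁴ / 1.35×10⁴ = 0.235.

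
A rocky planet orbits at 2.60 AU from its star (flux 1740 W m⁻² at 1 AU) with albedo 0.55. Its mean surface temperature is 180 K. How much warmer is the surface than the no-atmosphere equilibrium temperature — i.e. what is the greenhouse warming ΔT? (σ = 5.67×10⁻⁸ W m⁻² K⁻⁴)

ΔT ≈ 29.7 K

S = 1740/2.60² = 257.4 W m⁻².
T_eq = [S(1−A)/(4σ)]^(1/4) = [257.4×0.45/(4×5.67×10⁻⁸)]^(1/4) = 150.3 K.
ΔT = T_surf − T_eq = 180 − 150.3.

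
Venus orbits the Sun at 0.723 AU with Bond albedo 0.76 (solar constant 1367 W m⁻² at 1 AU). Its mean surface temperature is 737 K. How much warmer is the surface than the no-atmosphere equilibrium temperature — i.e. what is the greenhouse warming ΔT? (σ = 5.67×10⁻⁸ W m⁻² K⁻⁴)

S = 1367/0.723² = 2615 W m⁻².
T_eq = [S(1−A)/(4σ)]^(1/4) = [2615×0.24/(4×5.67×10⁻⁸)]^(1/4) = 229.4 K.
ΔT = T_surf − T_eq = 737 − 229.4.

ΔT ≈ 507.6 K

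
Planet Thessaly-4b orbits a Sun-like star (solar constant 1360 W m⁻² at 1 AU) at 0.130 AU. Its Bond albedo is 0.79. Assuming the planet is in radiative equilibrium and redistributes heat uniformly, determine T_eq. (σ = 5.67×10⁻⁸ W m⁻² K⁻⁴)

T_eq ≈ 522 K

Flux at 0.130 AU: S = 1360/0.130² = 8.05×10⁴ W m⁻².
Energy balance: absorbed = emitted ⇒ πR²·S(1−A) = 4πR²·σT_eq⁴, so T_eq⁴ = S(1−A)/(4σ).
T_eq = [8.05×10⁴ × 0.21 / (4 × 5.67×10⁻⁸)]^(1/4) = (7.45×10¹⁰)^(1/4) = 522 K.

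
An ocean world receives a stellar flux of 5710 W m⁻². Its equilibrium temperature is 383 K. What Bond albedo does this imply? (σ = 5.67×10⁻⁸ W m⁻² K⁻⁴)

A ≈ 0.15

From T_eq⁴ = S(1−A)/(4σ): 1−A = 4σT_eq⁴/S.
1−A = 4 × 5.67×10⁻⁸ × (383)⁴ / 5710 = 0.855.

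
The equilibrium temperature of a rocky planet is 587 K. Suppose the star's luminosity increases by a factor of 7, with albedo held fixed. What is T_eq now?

T_eq ≈ 955 K

T_eq ∝ L^(1/4) · d^(−1/2).
T′ = 587 × 7^(1/4) = 955 K.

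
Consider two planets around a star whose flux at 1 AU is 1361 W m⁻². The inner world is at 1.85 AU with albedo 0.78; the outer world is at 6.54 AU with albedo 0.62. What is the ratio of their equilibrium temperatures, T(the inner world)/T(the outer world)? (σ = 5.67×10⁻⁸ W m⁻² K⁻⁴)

T₁/T₂ ≈ 1.640

T_eq = [S₀(1−A)/(4σd²)]^(1/4), so T ∝ (1−A)^(1/4) / √d.
T₁ = [1361×0.22/(4×5.67×10⁻⁸×1.85²)]^(1/4) = 140.14 K.
T₂ = [1361×0.38/(4×5.67×10⁻⁸×6.54²)]^(1/4) = 85.45 K.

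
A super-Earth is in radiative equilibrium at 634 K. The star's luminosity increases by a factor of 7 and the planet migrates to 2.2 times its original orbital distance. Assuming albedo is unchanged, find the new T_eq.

T_eq ∝ L^(1/4) · d^(−1/2).
T′ = 634 × 7^(1/4) / 2.2^(1/2) = 695 K.

T_eq ≈ 695 K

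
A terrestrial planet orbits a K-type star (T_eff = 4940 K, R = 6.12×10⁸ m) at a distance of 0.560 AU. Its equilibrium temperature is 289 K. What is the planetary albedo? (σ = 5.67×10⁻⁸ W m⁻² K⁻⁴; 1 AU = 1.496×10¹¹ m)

d = 0.560 AU = 8.38×10¹⁰ m.
L = 4πR_⋆²σT_⋆⁴ = 4π(6.12×10⁸)² × 5.67×10⁻⁸ × (4940)⁴ = 1.59×10²⁶ W.
S = L/(4πd²) = 1800 W m⁻².
From T_eq⁴ = S(1−A)/(4σ): 1−A = 4σT_eq⁴/S.
1−A = 4 × 5.67×10⁻⁸ × (289)⁴ / 1800 = 0.878.

A ≈ 0.12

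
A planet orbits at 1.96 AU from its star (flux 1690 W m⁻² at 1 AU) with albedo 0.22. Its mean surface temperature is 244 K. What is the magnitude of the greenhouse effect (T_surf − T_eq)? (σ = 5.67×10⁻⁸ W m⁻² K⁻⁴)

S = 1690/1.96² = 439.9 W m⁻².
T_eq = [S(1−A)/(4σ)]^(1/4) = [439.9×0.78/(4×5.67×10⁻⁸)]^(1/4) = 197.2 K.
ΔT = T_surf − T_eq = 244 − 197.2.

ΔT ≈ 46.8 K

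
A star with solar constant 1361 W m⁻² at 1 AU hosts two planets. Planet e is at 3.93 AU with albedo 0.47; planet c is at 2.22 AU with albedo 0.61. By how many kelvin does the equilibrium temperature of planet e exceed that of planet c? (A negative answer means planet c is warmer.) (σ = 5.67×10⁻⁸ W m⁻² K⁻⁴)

T_eq = [S₀(1−A)/(4σd²)]^(1/4), so T ∝ (1−A)^(1/4) / √d.
T₁ = [1361×0.53/(4×5.67×10⁻⁸×3.93²)]^(1/4) = 119.79 K.
T₂ = [1361×0.39/(4×5.67×10⁻⁸×2.22²)]^(1/4) = 147.62 K.

ΔT ≈ -27.8 K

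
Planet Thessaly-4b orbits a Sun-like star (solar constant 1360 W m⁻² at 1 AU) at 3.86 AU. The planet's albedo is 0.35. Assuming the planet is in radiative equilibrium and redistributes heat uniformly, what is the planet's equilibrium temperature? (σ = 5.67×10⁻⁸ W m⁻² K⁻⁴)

Flux at 3.86 AU: S = 1360/3.86² = 91.3 W m⁻².
Energy balance: absorbed = emitted ⇒ πR²·S(1−A) = 4πR²·σT_eq⁴, so T_eq⁴ = S(1−A)/(4σ).
T_eq = [91.3 × 0.65 / (4 × 5.67×10⁻⁸)]^(1/4) = (2.62×10⁸)^(1/4) = 127 K.

T_eq ≈ 127 K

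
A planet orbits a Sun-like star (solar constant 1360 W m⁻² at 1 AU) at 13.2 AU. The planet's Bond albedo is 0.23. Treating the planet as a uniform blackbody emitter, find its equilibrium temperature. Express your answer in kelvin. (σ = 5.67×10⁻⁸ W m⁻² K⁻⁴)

Flux at 13.2 AU: S = 1360/13.2² = 7.81 W m⁻².
Energy balance: absorbed = emitted ⇒ πR²·S(1−A) = 4πR²·σT_eq⁴, so T_eq⁴ = S(1−A)/(4σ).
T_eq = [7.81 × 0.77 / (4 × 5.67×10⁻⁸)]^(1/4) = (2.65×10⁷)^(1/4) = 71.7 K.

T_eq ≈ 71.7 K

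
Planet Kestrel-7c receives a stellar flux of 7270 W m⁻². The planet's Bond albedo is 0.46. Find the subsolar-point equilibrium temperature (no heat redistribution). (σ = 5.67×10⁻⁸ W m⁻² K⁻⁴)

T_ss ≈ 513 K

At the subsolar point the surface absorbs S(1−A) and emits σT⁴ per unit area — no factor of 4, since only the local patch is in balance.
T = [7270 × 0.54 / 5.67×10⁻⁸]^(1/4) = (6.92×10¹⁰)^(1/4) = 513 K.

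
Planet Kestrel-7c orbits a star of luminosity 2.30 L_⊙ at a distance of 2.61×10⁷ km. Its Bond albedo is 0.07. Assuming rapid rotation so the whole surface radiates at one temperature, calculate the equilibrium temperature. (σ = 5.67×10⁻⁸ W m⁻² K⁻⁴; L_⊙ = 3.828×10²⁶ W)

d = 2.61×10⁷ km = 2.61×10¹⁰ m.
L = 2.30 × 3.828×10²⁶ = 8.80×10²⁶ W.
Flux: S = L/(4πd²) = 8.80×10²⁶/(4π×(2.61×10¹⁰)²) = 1.03×10⁵ W m⁻².
Energy balance: absorbed = emitted ⇒ πR²·S(1−A) = 4πR²·σT_eq⁴, so T_eq⁴ = S(1−A)/(4σ).
T_eq = [1.03×10⁵ × 0.93 / (4 × 5.67×10⁻⁸)]^(1/4) = (4.22×10¹¹)^(1/4) = 806 K.

T_eq ≈ 806 K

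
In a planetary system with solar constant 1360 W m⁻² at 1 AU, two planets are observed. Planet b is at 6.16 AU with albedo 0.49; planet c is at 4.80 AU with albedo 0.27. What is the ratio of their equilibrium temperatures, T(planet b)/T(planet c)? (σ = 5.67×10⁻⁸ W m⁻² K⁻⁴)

T₁/T₂ ≈ 0.807

T_eq = [S₀(1−A)/(4σd²)]^(1/4), so T ∝ (1−A)^(1/4) / √d.
T₁ = [1360×0.51/(4×5.67×10⁻⁸×6.16²)]^(1/4) = 94.75 K.
T₂ = [1360×0.73/(4×5.67×10⁻⁸×4.80²)]^(1/4) = 117.40 K.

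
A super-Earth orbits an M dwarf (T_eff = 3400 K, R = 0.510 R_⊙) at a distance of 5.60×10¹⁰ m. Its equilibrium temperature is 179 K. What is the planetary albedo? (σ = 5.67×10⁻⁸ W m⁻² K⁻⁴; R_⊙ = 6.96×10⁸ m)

A ≈ 0.24

R_⋆ = 0.510 × 6.96×10⁸ = 3.55×10⁸ m.
L = 4πR_⋆²σT_⋆⁴ = 4π(3.55×10⁸)² × 5.67×10⁻⁸ × (3400)⁴ = 1.20×10²⁵ W.
S = L/(4πd²) = 304 W m⁻².
From T_eq⁴ = S(1−A)/(4σ): 1−A = 4σT_eq⁴/S.
1−A = 4 × 5.67×10⁻⁸ × (179)⁴ / 304 = 0.765.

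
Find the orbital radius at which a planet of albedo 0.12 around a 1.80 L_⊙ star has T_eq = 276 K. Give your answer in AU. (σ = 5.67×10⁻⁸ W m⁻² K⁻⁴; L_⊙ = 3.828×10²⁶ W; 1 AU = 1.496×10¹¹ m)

d ≈ 1.28 AU

L = 1.80 × 3.828×10²⁶ = 6.89×10²⁶ W.
From T_eq⁴ = L(1−A)/(16πσd²): d = √[L(1−A)/(16πσT_eq⁴)].
d = √[6.89×10²⁶ × 0.88 / (16π × 5.67×10⁻⁸ × (276)⁴)] = 1.91×10¹¹ m = 1.28 AU.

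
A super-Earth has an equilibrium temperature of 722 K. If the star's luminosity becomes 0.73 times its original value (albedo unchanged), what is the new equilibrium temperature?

T_eq ≈ 667 K

T_eq ∝ L^(1/4) · d^(−1/2).
T′ = 722 × 0.73^(1/4) = 667 K.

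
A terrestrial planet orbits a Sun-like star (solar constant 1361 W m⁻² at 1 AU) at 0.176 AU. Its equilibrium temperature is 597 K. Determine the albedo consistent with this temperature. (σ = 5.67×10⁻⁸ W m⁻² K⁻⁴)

A ≈ 0.34

Flux at 0.176 AU: S = 1361/0.176² = 4.39×10⁴ W m⁻².
From T_eq⁴ = S(1−A)/(4σ): 1−A = 4σT_eq⁴/S.
1−A = 4 × 5.67×10⁻⁸ × (597)⁴ / 4.39×10⁴ = 0.656.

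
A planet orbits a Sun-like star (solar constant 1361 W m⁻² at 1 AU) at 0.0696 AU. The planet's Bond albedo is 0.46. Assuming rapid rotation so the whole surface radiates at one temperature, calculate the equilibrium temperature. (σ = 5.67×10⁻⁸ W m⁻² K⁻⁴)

Flux at 0.0696 AU: S = 1361/0.0696² = 2.81×10⁵ W m⁻².
Energy balance: absorbed = emitted ⇒ πR²·S(1−A) = 4πR²·σT_eq⁴, so T_eq⁴ = S(1−A)/(4σ).
T_eq = [2.81×10⁵ × 0.54 / (4 × 5.67×10⁻⁸)]^(1/4) = (6.69×10¹¹)^(1/4) = 904 K.

T_eq ≈ 904 K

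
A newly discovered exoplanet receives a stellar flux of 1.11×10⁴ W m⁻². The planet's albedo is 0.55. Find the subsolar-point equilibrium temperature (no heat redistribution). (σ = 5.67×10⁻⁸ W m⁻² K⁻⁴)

At the subsolar point the surface absorbs S(1−A) and emits σT⁴ per unit area — no factor of 4, since only the local patch is in balance.
T = [1.11×10⁴ × 0.45 / 5.67×10⁻⁸]^(1/4) = (8.81×10¹⁰)^(1/4) = 545 K.

T_ss ≈ 545 K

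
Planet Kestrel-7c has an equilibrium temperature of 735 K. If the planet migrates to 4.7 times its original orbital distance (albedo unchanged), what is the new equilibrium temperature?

T_eq ∝ L^(1/4) · d^(−1/2).
T′ = 735 / 4.7^(1/2) = 339 K.

T_eq ≈ 339 K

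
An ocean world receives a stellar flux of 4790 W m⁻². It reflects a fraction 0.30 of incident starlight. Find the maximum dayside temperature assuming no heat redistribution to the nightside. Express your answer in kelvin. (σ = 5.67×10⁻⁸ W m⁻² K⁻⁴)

T_ss ≈ 493 K

With no redistribution each surface element balances locally: S(1−A) = σT⁴.
T = [4790 × 0.70 / 5.67×10⁻⁸]^(1/4) = (5.91×10¹⁰)^(1/4) = 493 K.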